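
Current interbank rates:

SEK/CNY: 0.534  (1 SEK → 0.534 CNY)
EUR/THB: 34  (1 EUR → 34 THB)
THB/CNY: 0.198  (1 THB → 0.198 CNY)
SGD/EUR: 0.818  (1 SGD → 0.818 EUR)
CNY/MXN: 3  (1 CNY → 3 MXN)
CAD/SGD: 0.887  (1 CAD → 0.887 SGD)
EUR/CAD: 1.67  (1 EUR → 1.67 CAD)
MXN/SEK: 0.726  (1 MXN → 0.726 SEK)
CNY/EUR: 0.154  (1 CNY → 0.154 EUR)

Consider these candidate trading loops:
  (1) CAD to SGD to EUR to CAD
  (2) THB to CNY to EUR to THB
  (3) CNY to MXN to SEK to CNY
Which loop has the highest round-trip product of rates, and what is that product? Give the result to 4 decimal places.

1.2117

(1) 0.887 × 0.818 × 1.67 = 1.21170
(2) 0.198 × 0.154 × 34 = 1.03673
(3) 3 × 0.726 × 0.534 = 1.16305
Highest is cycle (1) at 1.2117 (>1, arbitrage).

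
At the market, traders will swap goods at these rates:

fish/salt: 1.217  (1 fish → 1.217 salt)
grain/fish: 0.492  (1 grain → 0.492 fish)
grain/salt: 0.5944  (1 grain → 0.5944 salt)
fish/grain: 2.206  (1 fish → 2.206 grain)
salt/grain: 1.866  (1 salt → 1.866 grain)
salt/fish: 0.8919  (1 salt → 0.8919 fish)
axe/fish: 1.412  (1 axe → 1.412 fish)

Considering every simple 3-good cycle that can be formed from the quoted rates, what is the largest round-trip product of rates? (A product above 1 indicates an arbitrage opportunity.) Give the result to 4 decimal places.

1.1695

salt→fish→grain→salt: 0.8919 × 2.206 × 0.5944 = 1.16950
salt→grain→fish→salt: 1.866 × 0.492 × 1.217 = 1.11729
Maximum is salt→fish→grain→salt at 1.1695; arbitrage exists.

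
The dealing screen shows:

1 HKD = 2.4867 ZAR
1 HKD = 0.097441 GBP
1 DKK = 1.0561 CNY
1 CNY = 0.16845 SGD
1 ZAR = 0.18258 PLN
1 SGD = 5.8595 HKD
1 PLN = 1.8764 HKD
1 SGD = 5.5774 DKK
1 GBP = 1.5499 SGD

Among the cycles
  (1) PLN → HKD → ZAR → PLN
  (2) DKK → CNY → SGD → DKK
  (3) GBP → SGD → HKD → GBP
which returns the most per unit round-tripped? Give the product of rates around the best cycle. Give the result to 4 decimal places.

(1) 1.8764 × 2.4867 × 0.18258 = 0.85193
(2) 1.0561 × 0.16845 × 5.5774 = 0.99222
(3) 1.5499 × 5.8595 × 0.097441 = 0.88492
Highest is cycle (2) at 0.9922 (≤1, no arbitrage).

0.9922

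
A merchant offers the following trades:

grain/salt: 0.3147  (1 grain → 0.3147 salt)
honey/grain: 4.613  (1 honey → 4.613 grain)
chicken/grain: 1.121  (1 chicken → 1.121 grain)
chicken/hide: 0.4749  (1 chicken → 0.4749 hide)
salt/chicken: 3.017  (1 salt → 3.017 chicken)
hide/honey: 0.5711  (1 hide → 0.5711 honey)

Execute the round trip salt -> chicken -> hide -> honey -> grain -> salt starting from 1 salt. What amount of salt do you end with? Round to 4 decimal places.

1 salt × 3.017 = 3.017 chicken
3.017 chicken × 0.4749 = 1.4327733 hide
1.4327733 hide × 0.5711 = 0.81825683163 honey
0.81825683163 honey × 4.613 = 3.77461876430919 grain
3.77461876430919 grain × 0.3147 = 1.187872525128102093 salt

1.1879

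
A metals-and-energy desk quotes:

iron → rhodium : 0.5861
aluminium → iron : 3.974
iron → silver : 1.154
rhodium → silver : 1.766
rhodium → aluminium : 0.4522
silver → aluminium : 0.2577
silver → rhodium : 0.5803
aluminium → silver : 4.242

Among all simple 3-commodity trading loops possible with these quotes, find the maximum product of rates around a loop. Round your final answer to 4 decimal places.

iron→silver→aluminium→iron: 1.154 × 0.2577 × 3.974 = 1.18181
aluminium→silver→rhodium→aluminium: 4.242 × 0.5803 × 0.4522 = 1.11315
iron→rhodium→aluminium→iron: 0.5861 × 0.4522 × 3.974 = 1.05325
Maximum is iron→silver→aluminium→iron at 1.1818; arbitrage exists.

1.1818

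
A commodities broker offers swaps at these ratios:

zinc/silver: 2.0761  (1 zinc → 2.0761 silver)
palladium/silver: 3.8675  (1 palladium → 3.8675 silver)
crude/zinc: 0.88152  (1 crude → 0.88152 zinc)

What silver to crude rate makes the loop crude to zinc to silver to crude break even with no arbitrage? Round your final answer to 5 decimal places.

Known legs of the cycle: 0.88152 × 2.0761 = 1.830123672
For no arbitrage the full-cycle product must be 1, so the missing rate is 1 / 1.830123672 ≈ 0.5464112.

0.54641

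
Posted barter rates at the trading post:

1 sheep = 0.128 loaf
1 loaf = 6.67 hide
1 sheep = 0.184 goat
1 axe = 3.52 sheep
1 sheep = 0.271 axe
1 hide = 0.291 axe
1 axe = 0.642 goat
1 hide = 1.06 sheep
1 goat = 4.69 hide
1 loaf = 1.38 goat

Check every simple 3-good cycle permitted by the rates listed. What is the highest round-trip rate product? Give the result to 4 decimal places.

sheep→goat→hide→sheep: 0.184 × 4.69 × 1.06 = 0.91474
sheep→loaf→hide→sheep: 0.128 × 6.67 × 1.06 = 0.90499
hide→axe→goat→hide: 0.291 × 0.642 × 4.69 = 0.87620
Maximum is sheep→goat→hide→sheep at 0.9147; no arbitrage — every cycle loses value.

0.9147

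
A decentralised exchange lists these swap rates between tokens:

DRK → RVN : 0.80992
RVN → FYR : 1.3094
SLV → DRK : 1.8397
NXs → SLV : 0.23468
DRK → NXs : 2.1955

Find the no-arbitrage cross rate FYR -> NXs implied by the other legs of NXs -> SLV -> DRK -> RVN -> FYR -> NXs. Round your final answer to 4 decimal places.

Known legs of the cycle: 0.23468 × 1.8397 × 0.80992 × 1.3094 = 0.457865106896881408
For no arbitrage the full-cycle product must be 1, so the missing rate is 1 / 0.457865106896881408 ≈ 2.184049.

2.1840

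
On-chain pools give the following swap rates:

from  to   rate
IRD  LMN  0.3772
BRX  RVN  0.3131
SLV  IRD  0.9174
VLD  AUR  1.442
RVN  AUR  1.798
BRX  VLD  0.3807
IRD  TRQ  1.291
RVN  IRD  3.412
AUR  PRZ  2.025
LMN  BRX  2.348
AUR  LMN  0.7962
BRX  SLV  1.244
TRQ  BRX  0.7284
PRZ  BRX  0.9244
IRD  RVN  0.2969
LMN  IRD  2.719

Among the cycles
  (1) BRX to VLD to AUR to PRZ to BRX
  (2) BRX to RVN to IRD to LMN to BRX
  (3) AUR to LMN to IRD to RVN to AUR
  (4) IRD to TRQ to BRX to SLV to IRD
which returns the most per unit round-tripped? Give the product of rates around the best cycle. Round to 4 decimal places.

1.1557

(1) 0.3807 × 1.442 × 2.025 × 0.9244 = 1.02762
(2) 0.3131 × 3.412 × 0.3772 × 2.348 = 0.94615
(3) 0.7962 × 2.719 × 0.2969 × 1.798 = 1.15566
(4) 1.291 × 0.7284 × 1.244 × 0.9174 = 1.07319
Highest is cycle (3) at 1.1557 (>1, arbitrage).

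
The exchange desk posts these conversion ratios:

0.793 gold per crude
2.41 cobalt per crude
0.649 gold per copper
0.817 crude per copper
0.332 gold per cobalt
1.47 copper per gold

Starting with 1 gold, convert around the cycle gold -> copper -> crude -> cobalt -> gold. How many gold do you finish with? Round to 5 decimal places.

0.96094

1 gold × 1.47 = 1.47 copper
1.47 copper × 0.817 = 1.20099 crude
1.20099 crude × 2.41 = 2.8943859 cobalt
2.8943859 cobalt × 0.332 = 0.9609361188 gold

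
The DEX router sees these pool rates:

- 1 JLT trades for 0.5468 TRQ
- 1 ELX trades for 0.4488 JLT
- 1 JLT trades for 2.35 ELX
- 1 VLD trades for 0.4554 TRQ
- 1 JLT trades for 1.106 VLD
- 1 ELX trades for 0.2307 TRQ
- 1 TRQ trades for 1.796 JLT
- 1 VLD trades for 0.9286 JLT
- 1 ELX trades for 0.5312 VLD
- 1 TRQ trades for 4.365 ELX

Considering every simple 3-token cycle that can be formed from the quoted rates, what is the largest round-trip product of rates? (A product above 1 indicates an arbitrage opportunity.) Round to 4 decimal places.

JLT→ELX→VLD→JLT: 2.35 × 0.5312 × 0.9286 = 1.15919
JLT→TRQ→ELX→JLT: 0.5468 × 4.365 × 0.4488 = 1.07119
TRQ→ELX→VLD→TRQ: 4.365 × 0.5312 × 0.4554 = 1.05593
JLT→ELX→TRQ→JLT: 2.35 × 0.2307 × 1.796 = 0.97369
JLT→VLD→TRQ→JLT: 1.106 × 0.4554 × 1.796 = 0.90460
Maximum is JLT→ELX→VLD→JLT at 1.1592; arbitrage exists.

1.1592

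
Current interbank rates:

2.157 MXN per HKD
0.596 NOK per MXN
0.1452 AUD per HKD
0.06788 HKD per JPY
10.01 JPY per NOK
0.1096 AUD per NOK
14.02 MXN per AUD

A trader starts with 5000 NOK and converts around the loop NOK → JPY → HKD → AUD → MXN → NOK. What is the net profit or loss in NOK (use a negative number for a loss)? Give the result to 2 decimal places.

-878.01

5000 NOK × 10.01 = 50050 JPY
50050 JPY × 0.06788 = 3397.394 HKD
3397.394 HKD × 0.1452 = 493.3016088 AUD
493.3016088 AUD × 14.02 = 6916.088555376 MXN
6916.088555376 MXN × 0.596 = 4121.988779004096 NOK
Net change: 4121.988779004096 − 5000 = -878.011220995904 NOK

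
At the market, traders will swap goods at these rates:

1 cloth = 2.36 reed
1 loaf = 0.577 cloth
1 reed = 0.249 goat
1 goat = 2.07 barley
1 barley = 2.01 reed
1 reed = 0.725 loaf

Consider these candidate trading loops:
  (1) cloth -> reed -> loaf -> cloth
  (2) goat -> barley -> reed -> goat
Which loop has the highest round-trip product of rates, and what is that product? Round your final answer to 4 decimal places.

(1) 2.36 × 0.725 × 0.577 = 0.98725
(2) 2.07 × 2.01 × 0.249 = 1.03601
Highest is cycle (2) at 1.0360 (>1, arbitrage).

1.0360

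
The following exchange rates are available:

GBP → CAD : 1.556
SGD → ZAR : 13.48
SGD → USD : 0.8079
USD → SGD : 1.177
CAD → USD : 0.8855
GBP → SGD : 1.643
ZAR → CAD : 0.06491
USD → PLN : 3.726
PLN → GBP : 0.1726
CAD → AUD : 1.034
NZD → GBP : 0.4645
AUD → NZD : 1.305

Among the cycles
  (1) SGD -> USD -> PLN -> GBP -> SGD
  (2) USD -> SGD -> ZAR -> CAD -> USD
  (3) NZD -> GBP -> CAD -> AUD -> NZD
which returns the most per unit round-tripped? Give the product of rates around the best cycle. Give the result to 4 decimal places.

(1) 0.8079 × 3.726 × 0.1726 × 1.643 = 0.85365
(2) 1.177 × 13.48 × 0.06491 × 0.8855 = 0.91194
(3) 0.4645 × 1.556 × 1.034 × 1.305 = 0.97527
Highest is cycle (3) at 0.9753 (≤1, no arbitrage).

0.9753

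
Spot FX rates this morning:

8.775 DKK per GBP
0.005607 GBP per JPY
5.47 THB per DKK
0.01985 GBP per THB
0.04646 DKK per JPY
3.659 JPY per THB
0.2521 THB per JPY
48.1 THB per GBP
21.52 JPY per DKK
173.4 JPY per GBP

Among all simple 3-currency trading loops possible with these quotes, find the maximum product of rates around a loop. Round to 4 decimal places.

JPY→GBP→DKK→JPY: 0.005607 × 8.775 × 21.52 = 1.05881
JPY→GBP→THB→JPY: 0.005607 × 48.1 × 3.659 = 0.98682
GBP→DKK→THB→GBP: 8.775 × 5.47 × 0.01985 = 0.95279
JPY→DKK→THB→JPY: 0.04646 × 5.47 × 3.659 = 0.92988
JPY→THB→GBP→JPY: 0.2521 × 0.01985 × 173.4 = 0.86773
Maximum is JPY→GBP→DKK→JPY at 1.0588; arbitrage exists.

1.0588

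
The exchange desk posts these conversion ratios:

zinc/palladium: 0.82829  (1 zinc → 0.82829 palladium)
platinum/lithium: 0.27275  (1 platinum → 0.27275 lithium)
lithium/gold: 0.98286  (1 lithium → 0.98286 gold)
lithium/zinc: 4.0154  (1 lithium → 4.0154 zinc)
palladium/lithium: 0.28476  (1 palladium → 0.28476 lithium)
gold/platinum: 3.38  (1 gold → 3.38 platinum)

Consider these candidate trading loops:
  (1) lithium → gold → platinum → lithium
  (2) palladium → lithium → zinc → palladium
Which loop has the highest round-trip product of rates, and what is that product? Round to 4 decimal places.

(1) 0.98286 × 3.38 × 0.27275 = 0.90609
(2) 0.28476 × 4.0154 × 0.82829 = 0.94709
Highest is cycle (2) at 0.9471 (≤1, no arbitrage).

0.9471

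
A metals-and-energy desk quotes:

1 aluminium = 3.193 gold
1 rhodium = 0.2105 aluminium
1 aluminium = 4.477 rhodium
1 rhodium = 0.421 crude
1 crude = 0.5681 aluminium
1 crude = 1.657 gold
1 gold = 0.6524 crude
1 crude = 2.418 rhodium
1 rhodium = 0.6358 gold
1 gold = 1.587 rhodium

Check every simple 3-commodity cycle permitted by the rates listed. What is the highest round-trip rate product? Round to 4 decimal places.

1.1834

crude→aluminium→gold→crude: 0.5681 × 3.193 × 0.6524 = 1.18342
crude→gold→rhodium→crude: 1.657 × 1.587 × 0.421 = 1.10709
crude→aluminium→rhodium→crude: 0.5681 × 4.477 × 0.421 = 1.07076
aluminium→gold→rhodium→aluminium: 3.193 × 1.587 × 0.2105 = 1.06666
crude→rhodium→gold→crude: 2.418 × 0.6358 × 0.6524 = 1.00298
Maximum is crude→aluminium→gold→crude at 1.1834; arbitrage exists.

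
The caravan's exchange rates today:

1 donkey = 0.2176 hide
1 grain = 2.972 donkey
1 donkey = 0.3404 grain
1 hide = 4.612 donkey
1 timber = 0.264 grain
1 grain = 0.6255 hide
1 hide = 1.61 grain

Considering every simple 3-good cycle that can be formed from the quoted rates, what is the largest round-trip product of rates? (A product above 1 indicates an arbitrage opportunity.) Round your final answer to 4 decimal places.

hide→grain→donkey→hide: 1.61 × 2.972 × 0.2176 = 1.04120
hide→donkey→grain→hide: 4.612 × 0.3404 × 0.6255 = 0.98199
Maximum is hide→grain→donkey→hide at 1.0412; arbitrage exists.

1.0412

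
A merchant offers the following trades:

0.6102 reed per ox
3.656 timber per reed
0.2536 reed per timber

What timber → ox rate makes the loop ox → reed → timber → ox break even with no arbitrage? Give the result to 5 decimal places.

0.44825

Known legs of the cycle: 0.6102 × 3.656 = 2.2308912
For no arbitrage the full-cycle product must be 1, so the missing rate is 1 / 2.2308912 ≈ 0.4482514.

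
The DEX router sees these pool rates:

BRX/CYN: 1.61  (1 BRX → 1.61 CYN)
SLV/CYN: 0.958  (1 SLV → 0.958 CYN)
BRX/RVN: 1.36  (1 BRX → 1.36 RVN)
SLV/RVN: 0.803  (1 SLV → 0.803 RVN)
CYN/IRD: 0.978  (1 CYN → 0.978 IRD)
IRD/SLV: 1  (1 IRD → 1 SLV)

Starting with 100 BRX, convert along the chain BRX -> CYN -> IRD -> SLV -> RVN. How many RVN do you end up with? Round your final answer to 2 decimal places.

100 BRX × 1.61 = 161 CYN
161 CYN × 0.978 = 157.458 IRD
157.458 IRD × 1 = 157.458 SLV
157.458 SLV × 0.803 = 126.438774 RVN

126.44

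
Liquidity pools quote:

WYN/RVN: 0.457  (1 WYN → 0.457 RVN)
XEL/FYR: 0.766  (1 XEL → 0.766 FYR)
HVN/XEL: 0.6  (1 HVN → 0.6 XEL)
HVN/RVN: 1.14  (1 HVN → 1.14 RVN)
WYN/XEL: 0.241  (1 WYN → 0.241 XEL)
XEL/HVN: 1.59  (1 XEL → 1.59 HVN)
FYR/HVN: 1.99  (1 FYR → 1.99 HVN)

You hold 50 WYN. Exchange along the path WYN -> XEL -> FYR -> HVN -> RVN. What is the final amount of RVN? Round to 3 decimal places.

20.940

50 WYN × 0.241 = 12.05 XEL
12.05 XEL × 0.766 = 9.2303 FYR
9.2303 FYR × 1.99 = 18.368297 HVN
18.368297 HVN × 1.14 = 20.93985858 RVN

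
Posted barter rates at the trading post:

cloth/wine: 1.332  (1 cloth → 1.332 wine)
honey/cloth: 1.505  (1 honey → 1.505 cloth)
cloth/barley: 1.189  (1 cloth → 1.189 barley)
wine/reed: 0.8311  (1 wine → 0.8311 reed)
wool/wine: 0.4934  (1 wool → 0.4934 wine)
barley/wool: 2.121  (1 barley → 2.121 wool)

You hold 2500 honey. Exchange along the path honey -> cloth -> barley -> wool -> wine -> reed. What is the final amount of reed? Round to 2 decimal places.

3890.91

2500 honey × 1.505 = 3762.5 cloth
3762.5 cloth × 1.189 = 4473.6125 barley
4473.6125 barley × 2.121 = 9488.5321125 wool
9488.5321125 wool × 0.4934 = 4681.6417443075 wine
4681.6417443075 wine × 0.8311 = 3890.91245369396325 reed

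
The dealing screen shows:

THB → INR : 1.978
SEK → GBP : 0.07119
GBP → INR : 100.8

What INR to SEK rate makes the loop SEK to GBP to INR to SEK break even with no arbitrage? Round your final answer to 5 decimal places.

0.13935

Known legs of the cycle: 0.07119 × 100.8 = 7.175952
For no arbitrage the full-cycle product must be 1, so the missing rate is 1 / 7.175952 ≈ 0.1393543.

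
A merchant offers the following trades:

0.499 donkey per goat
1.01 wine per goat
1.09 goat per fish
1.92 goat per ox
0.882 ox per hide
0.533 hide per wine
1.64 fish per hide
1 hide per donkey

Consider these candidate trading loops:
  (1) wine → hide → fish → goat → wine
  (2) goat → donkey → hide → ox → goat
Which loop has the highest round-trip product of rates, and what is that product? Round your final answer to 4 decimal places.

0.9623

(1) 0.533 × 1.64 × 1.09 × 1.01 = 0.96232
(2) 0.499 × 1 × 0.882 × 1.92 = 0.84503
Highest is cycle (1) at 0.9623 (≤1, no arbitrage).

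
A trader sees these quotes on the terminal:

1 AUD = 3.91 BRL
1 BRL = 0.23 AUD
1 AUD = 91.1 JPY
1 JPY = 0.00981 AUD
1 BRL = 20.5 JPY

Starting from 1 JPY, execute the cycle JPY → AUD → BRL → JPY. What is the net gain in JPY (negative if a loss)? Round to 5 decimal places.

-0.21368

1 JPY × 0.00981 = 0.00981 AUD
0.00981 AUD × 3.91 = 0.0383571 BRL
0.0383571 BRL × 20.5 = 0.78632055 JPY
Net change: 0.78632055 − 1 = -0.21367945 JPY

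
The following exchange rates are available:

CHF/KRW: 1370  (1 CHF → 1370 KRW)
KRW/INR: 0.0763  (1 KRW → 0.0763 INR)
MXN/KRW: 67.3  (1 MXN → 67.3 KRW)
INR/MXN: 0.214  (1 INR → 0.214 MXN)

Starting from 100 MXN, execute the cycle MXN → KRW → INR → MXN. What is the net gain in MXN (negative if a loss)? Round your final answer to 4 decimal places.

100 MXN × 67.3 = 6730 KRW
6730 KRW × 0.0763 = 513.499 INR
513.499 INR × 0.214 = 109.888786 MXN
Net change: 109.888786 − 100 = 9.888786 MXN

9.8888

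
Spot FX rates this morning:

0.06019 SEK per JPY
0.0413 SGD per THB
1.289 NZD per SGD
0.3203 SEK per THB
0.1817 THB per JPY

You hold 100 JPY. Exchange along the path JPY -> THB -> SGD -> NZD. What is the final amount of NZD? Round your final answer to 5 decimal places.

100 JPY × 0.1817 = 18.17 THB
18.17 THB × 0.0413 = 0.750421 SGD
0.750421 SGD × 1.289 = 0.967292669 NZD

0.96729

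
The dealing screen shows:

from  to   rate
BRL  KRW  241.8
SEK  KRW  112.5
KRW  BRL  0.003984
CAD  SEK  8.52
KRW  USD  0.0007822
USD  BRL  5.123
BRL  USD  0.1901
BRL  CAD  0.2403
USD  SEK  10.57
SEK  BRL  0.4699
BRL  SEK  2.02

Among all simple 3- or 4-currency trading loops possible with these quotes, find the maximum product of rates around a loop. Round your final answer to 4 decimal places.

USD→BRL→KRW→USD: 5.123 × 241.8 × 0.0007822 = 0.96894
CAD→SEK→BRL→CAD: 8.52 × 0.4699 × 0.2403 = 0.96205
USD→SEK→BRL→USD: 10.57 × 0.4699 × 0.1901 = 0.94420
USD→SEK→BRL→KRW→USD: 10.57 × 0.4699 × 241.8 × 0.0007822 = 0.93941
USD→SEK→KRW→USD: 10.57 × 112.5 × 0.0007822 = 0.93013
KRW→BRL→CAD→SEK→KRW: 0.003984 × 0.2403 × 8.52 × 112.5 = 0.91762
USD→BRL→SEK→KRW→USD: 5.123 × 2.02 × 112.5 × 0.0007822 = 0.91064
KRW→BRL→SEK→KRW: 0.003984 × 2.02 × 112.5 = 0.90536
USD→SEK→KRW→BRL→USD: 10.57 × 112.5 × 0.003984 × 0.1901 = 0.90059
Maximum is USD→BRL→KRW→USD at 0.9689; no arbitrage — every cycle loses value.

0.9689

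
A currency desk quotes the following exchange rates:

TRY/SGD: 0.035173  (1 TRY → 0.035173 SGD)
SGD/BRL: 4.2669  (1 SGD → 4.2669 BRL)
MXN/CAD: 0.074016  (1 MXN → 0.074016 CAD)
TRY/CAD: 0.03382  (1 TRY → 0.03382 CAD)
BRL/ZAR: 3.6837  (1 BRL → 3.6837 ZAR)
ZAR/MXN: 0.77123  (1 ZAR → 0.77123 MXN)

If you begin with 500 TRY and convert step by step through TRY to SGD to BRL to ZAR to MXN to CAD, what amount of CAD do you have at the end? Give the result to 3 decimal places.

15.779

500 TRY × 0.035173 = 17.5865 SGD
17.5865 SGD × 4.2669 = 75.03983685 BRL
75.03983685 BRL × 3.6837 = 276.424247004345 ZAR
276.424247004345 ZAR × 0.77123 = 213.18667201716099435 MXN
213.18667201716099435 MXN × 0.074016 = 15.7792247160221881578096 CAD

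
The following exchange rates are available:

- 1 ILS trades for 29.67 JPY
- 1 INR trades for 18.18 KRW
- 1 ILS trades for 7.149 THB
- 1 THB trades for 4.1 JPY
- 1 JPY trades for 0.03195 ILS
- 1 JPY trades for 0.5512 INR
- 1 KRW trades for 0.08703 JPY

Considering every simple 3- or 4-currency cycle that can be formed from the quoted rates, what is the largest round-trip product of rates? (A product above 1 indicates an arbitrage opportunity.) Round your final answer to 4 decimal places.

0.9365

THB→JPY→ILS→THB: 4.1 × 0.03195 × 7.149 = 0.93648
JPY→INR→KRW→JPY: 0.5512 × 18.18 × 0.08703 = 0.87211
Maximum is THB→JPY→ILS→THB at 0.9365; no arbitrage — every cycle loses value.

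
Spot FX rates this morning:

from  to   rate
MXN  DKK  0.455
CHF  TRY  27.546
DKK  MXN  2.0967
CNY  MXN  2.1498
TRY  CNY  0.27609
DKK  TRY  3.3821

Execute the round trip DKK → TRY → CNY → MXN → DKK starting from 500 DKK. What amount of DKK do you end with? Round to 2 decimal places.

500 DKK × 3.3821 = 1691.05 TRY
1691.05 TRY × 0.27609 = 466.8819945 CNY
466.8819945 CNY × 2.1498 = 1003.7029117761 MXN
1003.7029117761 MXN × 0.455 = 456.6848248581255 DKK

456.68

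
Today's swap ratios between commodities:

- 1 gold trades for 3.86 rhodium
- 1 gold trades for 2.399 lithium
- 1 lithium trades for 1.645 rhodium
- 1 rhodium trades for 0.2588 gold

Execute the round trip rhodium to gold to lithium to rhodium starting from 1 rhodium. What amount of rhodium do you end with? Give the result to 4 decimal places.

1 rhodium × 0.2588 = 0.2588 gold
0.2588 gold × 2.399 = 0.6208612 lithium
0.6208612 lithium × 1.645 = 1.021316674 rhodium

1.0213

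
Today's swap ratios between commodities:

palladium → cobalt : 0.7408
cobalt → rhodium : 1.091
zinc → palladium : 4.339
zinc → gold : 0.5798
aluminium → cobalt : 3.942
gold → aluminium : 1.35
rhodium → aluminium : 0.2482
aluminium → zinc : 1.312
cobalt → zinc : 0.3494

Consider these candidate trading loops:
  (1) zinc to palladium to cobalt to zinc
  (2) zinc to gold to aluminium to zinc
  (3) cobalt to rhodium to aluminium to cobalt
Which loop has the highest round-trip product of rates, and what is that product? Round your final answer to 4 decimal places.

1.1231

(1) 4.339 × 0.7408 × 0.3494 = 1.12309
(2) 0.5798 × 1.35 × 1.312 = 1.02694
(3) 1.091 × 0.2482 × 3.942 = 1.06744
Highest is cycle (1) at 1.1231 (>1, arbitrage).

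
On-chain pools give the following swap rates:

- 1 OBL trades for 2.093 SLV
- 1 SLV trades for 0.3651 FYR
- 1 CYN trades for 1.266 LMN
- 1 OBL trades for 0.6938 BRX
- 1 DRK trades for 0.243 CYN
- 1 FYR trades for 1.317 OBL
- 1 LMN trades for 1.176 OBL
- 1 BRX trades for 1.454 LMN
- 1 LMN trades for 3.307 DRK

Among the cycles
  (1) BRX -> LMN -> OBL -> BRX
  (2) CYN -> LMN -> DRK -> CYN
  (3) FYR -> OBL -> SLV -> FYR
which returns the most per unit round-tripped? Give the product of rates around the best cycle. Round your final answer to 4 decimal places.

(1) 1.454 × 1.176 × 0.6938 = 1.18633
(2) 1.266 × 3.307 × 0.243 = 1.01736
(3) 1.317 × 2.093 × 0.3651 = 1.00639
Highest is cycle (1) at 1.1863 (>1, arbitrage).

1.1863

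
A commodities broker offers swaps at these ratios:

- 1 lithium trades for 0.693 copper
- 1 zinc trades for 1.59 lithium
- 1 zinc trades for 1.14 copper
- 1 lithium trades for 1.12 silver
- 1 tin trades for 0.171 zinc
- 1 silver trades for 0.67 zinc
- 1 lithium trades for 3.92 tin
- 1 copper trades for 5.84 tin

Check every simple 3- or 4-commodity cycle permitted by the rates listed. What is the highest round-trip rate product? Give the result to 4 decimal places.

1.1931

zinc→lithium→silver→zinc: 1.59 × 1.12 × 0.67 = 1.19314
zinc→copper→tin→zinc: 1.14 × 5.84 × 0.171 = 1.13845
zinc→lithium→copper→tin→zinc: 1.59 × 0.693 × 5.84 × 0.171 = 1.10037
zinc→lithium→tin→zinc: 1.59 × 3.92 × 0.171 = 1.06581
Maximum is zinc→lithium→silver→zinc at 1.1931; arbitrage exists.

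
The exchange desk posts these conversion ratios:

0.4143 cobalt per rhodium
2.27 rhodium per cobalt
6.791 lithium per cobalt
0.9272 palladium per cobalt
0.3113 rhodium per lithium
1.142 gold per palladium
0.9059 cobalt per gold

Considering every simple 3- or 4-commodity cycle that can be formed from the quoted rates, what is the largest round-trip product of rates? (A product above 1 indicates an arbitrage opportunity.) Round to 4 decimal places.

gold→cobalt→palladium→gold: 0.9059 × 0.9272 × 1.142 = 0.95922
rhodium→cobalt→lithium→rhodium: 0.4143 × 6.791 × 0.3113 = 0.87585
Maximum is gold→cobalt→palladium→gold at 0.9592; no arbitrage — every cycle loses value.

0.9592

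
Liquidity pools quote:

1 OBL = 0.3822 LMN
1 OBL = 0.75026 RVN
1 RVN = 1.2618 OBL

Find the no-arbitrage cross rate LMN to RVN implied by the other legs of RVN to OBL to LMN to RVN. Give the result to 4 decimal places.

Known legs of the cycle: 1.2618 × 0.3822 = 0.48225996
For no arbitrage the full-cycle product must be 1, so the missing rate is 1 / 0.48225996 ≈ 2.073570.

2.0736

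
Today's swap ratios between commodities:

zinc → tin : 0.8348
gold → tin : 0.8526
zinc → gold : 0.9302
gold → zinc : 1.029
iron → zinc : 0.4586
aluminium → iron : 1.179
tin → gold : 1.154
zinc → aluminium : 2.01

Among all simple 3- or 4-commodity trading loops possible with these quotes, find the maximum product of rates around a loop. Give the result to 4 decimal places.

zinc→aluminium→iron→zinc: 2.01 × 1.179 × 0.4586 = 1.08679
zinc→tin→gold→zinc: 0.8348 × 1.154 × 1.029 = 0.99130
Maximum is zinc→aluminium→iron→zinc at 1.0868; arbitrage exists.

1.0868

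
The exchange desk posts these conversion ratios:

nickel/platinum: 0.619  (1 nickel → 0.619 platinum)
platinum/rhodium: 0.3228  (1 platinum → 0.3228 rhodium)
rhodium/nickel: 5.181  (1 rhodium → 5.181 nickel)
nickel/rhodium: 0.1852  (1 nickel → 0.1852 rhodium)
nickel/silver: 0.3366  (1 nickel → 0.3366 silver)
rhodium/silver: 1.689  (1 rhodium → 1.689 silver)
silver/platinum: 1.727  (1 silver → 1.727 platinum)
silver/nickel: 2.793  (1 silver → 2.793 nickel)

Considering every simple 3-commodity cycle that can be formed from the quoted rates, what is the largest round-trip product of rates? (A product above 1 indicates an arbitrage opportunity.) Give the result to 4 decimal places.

1.0352

rhodium→nickel→platinum→rhodium: 5.181 × 0.619 × 0.3228 = 1.03523
silver→platinum→rhodium→silver: 1.727 × 0.3228 × 1.689 = 0.94158
silver→nickel→rhodium→silver: 2.793 × 0.1852 × 1.689 = 0.87366
Maximum is rhodium→nickel→platinum→rhodium at 1.0352; arbitrage exists.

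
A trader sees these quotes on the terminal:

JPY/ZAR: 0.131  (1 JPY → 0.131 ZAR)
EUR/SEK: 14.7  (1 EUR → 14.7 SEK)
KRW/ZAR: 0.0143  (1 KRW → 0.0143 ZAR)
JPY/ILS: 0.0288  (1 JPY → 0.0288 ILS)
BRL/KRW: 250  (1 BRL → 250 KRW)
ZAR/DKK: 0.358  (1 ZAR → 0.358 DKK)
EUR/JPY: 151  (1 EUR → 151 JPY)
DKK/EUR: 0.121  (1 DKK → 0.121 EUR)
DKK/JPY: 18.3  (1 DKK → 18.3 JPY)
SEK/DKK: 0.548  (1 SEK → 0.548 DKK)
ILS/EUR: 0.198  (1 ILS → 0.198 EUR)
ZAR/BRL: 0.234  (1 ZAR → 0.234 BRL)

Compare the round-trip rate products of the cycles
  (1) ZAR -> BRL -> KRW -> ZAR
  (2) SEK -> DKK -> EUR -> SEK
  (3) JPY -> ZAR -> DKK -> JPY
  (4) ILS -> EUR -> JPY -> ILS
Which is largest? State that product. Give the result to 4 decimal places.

(1) 0.234 × 250 × 0.0143 = 0.83655
(2) 0.548 × 0.121 × 14.7 = 0.97473
(3) 0.131 × 0.358 × 18.3 = 0.85823
(4) 0.198 × 151 × 0.0288 = 0.86106
Highest is cycle (2) at 0.9747 (≤1, no arbitrage).

0.9747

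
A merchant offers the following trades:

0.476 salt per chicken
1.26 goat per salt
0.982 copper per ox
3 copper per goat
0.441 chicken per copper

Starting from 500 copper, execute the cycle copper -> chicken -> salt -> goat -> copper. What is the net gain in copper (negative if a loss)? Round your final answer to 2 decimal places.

500 copper × 0.441 = 220.5 chicken
220.5 chicken × 0.476 = 104.958 salt
104.958 salt × 1.26 = 132.24708 goat
132.24708 goat × 3 = 396.74124 copper
Net change: 396.74124 − 500 = -103.25876 copper

-103.26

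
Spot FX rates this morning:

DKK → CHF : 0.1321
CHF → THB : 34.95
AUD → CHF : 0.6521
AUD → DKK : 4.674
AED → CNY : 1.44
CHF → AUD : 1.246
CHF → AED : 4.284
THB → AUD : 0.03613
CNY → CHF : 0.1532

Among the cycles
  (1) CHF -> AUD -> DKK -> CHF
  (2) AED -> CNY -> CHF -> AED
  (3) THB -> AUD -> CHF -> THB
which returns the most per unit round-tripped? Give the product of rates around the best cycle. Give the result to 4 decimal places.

0.9451

(1) 1.246 × 4.674 × 0.1321 = 0.76932
(2) 1.44 × 0.1532 × 4.284 = 0.94508
(3) 0.03613 × 0.6521 × 34.95 = 0.82344
Highest is cycle (2) at 0.9451 (≤1, no arbitrage).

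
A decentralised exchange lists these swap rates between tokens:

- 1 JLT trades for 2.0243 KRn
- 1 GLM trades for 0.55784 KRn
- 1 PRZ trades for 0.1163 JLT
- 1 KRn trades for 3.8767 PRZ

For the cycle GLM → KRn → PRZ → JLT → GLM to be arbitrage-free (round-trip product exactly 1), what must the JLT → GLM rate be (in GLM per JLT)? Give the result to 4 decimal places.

Known legs of the cycle: 0.55784 × 3.8767 × 0.1163 = 0.2515078595464
For no arbitrage the full-cycle product must be 1, so the missing rate is 1 / 0.2515078595464 ≈ 3.976019.

3.9760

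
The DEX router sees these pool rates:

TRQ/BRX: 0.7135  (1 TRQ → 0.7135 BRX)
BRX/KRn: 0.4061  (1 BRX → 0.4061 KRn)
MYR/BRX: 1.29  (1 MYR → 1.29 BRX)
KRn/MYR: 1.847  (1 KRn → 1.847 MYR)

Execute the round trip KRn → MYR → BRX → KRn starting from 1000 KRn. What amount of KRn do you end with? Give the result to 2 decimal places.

1000 KRn × 1.847 = 1847 MYR
1847 MYR × 1.29 = 2382.63 BRX
2382.63 BRX × 0.4061 = 967.586043 KRn

967.59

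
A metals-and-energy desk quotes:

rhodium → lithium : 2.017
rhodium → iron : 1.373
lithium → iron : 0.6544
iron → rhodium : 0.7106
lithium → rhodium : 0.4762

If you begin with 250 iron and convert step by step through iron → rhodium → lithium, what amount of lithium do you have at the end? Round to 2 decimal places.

358.32

250 iron × 0.7106 = 177.65 rhodium
177.65 rhodium × 2.017 = 358.32005 lithium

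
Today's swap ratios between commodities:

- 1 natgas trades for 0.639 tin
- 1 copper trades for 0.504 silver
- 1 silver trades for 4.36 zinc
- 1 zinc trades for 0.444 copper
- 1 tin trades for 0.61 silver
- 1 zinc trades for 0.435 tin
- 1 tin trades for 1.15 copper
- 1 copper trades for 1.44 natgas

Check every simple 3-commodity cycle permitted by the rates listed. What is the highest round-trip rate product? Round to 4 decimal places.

silver→zinc→tin→silver: 4.36 × 0.435 × 0.61 = 1.15693
natgas→tin→copper→natgas: 0.639 × 1.15 × 1.44 = 1.05818
silver→zinc→copper→silver: 4.36 × 0.444 × 0.504 = 0.97566
Maximum is silver→zinc→tin→silver at 1.1569; arbitrage exists.

1.1569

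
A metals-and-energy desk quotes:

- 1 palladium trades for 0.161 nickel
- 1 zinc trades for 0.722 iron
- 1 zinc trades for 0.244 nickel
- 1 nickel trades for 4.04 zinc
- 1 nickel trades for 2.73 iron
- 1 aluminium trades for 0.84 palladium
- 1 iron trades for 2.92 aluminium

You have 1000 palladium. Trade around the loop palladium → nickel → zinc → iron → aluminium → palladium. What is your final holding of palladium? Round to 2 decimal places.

1000 palladium × 0.161 = 161 nickel
161 nickel × 4.04 = 650.44 zinc
650.44 zinc × 0.722 = 469.61768 iron
469.61768 iron × 2.92 = 1371.2836256 aluminium
1371.2836256 aluminium × 0.84 = 1151.878245504 palladium

1151.88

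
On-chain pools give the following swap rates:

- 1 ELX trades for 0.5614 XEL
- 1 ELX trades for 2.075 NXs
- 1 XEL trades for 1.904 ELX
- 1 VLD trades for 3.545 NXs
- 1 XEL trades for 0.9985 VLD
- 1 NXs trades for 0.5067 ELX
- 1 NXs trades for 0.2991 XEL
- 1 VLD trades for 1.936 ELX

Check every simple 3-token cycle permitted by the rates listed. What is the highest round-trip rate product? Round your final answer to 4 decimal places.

1.1817

XEL→ELX→NXs→XEL: 1.904 × 2.075 × 0.2991 = 1.18168
XEL→VLD→ELX→XEL: 0.9985 × 1.936 × 0.5614 = 1.08524
XEL→VLD→NXs→XEL: 0.9985 × 3.545 × 0.2991 = 1.05872
Maximum is XEL→ELX→NXs→XEL at 1.1817; arbitrage exists.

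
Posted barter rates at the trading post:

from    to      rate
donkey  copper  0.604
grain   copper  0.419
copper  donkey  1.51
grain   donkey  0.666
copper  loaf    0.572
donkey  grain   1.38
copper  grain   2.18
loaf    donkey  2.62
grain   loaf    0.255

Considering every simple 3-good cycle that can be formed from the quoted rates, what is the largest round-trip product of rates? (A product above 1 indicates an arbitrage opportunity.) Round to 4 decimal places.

loaf→donkey→grain→loaf: 2.62 × 1.38 × 0.255 = 0.92198
copper→loaf→donkey→copper: 0.572 × 2.62 × 0.604 = 0.90518
copper→grain→donkey→copper: 2.18 × 0.666 × 0.604 = 0.87694
copper→donkey→grain→copper: 1.51 × 1.38 × 0.419 = 0.87311
Maximum is loaf→donkey→grain→loaf at 0.9220; no arbitrage — every cycle loses value.

0.9220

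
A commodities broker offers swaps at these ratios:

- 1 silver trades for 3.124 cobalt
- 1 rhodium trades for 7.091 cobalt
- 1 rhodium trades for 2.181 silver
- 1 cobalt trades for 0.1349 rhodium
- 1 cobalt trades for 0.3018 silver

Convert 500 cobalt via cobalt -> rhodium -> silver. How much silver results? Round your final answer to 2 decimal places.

147.11

500 cobalt × 0.1349 = 67.45 rhodium
67.45 rhodium × 2.181 = 147.10845 silver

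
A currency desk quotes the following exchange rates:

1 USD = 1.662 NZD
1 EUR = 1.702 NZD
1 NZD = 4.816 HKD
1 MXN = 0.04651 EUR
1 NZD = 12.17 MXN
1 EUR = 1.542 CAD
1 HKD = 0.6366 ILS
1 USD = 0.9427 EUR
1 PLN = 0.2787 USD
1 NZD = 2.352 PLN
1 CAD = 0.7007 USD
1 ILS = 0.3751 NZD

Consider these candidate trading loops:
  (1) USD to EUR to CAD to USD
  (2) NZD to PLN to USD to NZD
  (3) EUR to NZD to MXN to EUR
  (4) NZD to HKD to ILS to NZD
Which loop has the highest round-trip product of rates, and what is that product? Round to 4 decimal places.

1.1500

(1) 0.9427 × 1.542 × 0.7007 = 1.01857
(2) 2.352 × 0.2787 × 1.662 = 1.08944
(3) 1.702 × 12.17 × 0.04651 = 0.96338
(4) 4.816 × 0.6366 × 0.3751 = 1.15001
Highest is cycle (4) at 1.1500 (>1, arbitrage).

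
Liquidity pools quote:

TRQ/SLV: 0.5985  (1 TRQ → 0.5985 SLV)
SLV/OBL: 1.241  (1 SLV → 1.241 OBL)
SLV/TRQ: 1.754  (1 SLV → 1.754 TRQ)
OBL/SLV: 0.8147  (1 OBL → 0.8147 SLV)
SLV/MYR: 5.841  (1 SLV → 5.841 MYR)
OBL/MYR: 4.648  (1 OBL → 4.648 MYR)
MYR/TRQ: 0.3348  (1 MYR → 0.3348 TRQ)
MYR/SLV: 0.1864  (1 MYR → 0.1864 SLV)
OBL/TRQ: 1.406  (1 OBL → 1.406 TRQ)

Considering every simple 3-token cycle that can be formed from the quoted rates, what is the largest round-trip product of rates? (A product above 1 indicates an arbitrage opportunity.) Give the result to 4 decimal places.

TRQ→SLV→MYR→TRQ: 0.5985 × 5.841 × 0.3348 = 1.17041
OBL→MYR→SLV→OBL: 4.648 × 0.1864 × 1.241 = 1.07519
OBL→TRQ→SLV→OBL: 1.406 × 0.5985 × 1.241 = 1.04429
Maximum is TRQ→SLV→MYR→TRQ at 1.1704; arbitrage exists.

1.1704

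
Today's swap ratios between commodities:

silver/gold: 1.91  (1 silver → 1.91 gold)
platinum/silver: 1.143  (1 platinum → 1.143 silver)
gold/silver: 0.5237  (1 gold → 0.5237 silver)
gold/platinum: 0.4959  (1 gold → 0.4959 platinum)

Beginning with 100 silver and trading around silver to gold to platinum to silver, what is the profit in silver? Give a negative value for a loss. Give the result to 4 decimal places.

100 silver × 1.91 = 191 gold
191 gold × 0.4959 = 94.7169 platinum
94.7169 platinum × 1.143 = 108.2614167 silver
Net change: 108.2614167 − 100 = 8.2614167 silver

8.2614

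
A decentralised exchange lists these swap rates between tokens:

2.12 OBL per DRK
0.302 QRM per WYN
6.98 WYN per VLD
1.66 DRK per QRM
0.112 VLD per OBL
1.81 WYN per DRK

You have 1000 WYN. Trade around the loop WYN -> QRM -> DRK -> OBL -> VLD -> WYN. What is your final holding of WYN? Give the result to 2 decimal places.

830.85

1000 WYN × 0.302 = 302 QRM
302 QRM × 1.66 = 501.32 DRK
501.32 DRK × 2.12 = 1062.7984 OBL
1062.7984 OBL × 0.112 = 119.0334208 VLD
119.0334208 VLD × 6.98 = 830.853277184 WYN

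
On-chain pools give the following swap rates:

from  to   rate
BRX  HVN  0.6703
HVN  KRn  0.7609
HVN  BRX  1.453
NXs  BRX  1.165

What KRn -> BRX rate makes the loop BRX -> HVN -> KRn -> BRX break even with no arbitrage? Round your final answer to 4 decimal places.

1.9607

Known legs of the cycle: 0.6703 × 0.7609 = 0.51003127
For no arbitrage the full-cycle product must be 1, so the missing rate is 1 / 0.51003127 ≈ 1.960664.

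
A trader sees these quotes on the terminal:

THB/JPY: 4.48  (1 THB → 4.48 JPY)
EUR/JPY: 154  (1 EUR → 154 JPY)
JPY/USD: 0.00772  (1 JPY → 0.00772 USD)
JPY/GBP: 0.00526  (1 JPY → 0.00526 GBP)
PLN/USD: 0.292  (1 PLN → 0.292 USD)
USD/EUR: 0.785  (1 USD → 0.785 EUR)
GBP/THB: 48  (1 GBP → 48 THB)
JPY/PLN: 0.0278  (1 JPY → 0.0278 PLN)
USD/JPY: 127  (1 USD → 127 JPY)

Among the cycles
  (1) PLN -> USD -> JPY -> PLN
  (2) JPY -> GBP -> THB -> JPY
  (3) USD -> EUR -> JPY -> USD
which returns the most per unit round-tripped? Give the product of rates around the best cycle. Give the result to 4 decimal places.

1.1311

(1) 0.292 × 127 × 0.0278 = 1.03094
(2) 0.00526 × 48 × 4.48 = 1.13111
(3) 0.785 × 154 × 0.00772 = 0.93327
Highest is cycle (2) at 1.1311 (>1, arbitrage).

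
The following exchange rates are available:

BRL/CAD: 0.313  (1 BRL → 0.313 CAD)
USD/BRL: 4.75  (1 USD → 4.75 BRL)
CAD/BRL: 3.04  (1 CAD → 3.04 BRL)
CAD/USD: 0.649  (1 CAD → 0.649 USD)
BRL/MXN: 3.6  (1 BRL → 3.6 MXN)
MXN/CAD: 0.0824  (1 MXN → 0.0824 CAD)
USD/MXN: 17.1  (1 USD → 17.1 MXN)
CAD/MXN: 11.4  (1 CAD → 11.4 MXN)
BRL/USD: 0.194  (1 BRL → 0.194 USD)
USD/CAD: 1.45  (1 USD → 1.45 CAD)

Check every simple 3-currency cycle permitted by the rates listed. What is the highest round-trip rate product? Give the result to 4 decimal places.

0.9649

BRL→CAD→USD→BRL: 0.313 × 0.649 × 4.75 = 0.96490
MXN→CAD→USD→MXN: 0.0824 × 0.649 × 17.1 = 0.91447
MXN→CAD→BRL→MXN: 0.0824 × 3.04 × 3.6 = 0.90179
BRL→USD→CAD→BRL: 0.194 × 1.45 × 3.04 = 0.85515
Maximum is BRL→CAD→USD→BRL at 0.9649; no arbitrage — every cycle loses value.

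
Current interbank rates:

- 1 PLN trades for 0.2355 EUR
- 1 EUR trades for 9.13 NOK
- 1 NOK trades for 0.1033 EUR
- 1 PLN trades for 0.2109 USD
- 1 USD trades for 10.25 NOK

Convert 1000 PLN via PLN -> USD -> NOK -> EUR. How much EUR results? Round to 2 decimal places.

223.31

1000 PLN × 0.2109 = 210.9 USD
210.9 USD × 10.25 = 2161.725 NOK
2161.725 NOK × 0.1033 = 223.3061925 EUR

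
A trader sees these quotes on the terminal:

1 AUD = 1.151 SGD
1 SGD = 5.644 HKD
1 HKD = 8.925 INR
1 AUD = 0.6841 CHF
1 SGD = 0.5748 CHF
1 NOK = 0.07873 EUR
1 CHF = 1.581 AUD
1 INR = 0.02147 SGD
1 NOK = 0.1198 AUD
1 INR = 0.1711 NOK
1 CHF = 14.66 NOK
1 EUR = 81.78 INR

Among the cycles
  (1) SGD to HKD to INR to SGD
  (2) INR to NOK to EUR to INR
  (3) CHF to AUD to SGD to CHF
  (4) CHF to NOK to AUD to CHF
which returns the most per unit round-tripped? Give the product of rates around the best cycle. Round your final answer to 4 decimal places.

1.2015

(1) 5.644 × 8.925 × 0.02147 = 1.08150
(2) 0.1711 × 0.07873 × 81.78 = 1.10163
(3) 1.581 × 1.151 × 0.5748 = 1.04598
(4) 14.66 × 0.1198 × 0.6841 = 1.20146
Highest is cycle (4) at 1.2015 (>1, arbitrage).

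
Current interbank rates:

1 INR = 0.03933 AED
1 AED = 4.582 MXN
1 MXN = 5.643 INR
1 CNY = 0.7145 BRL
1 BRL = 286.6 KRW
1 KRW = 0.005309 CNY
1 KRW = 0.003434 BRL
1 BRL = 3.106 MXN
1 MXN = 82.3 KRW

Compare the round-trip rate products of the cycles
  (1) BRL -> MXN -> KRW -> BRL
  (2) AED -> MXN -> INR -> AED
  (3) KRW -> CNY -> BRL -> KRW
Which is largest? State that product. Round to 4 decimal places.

1.0872

(1) 3.106 × 82.3 × 0.003434 = 0.87781
(2) 4.582 × 5.643 × 0.03933 = 1.01693
(3) 0.005309 × 0.7145 × 286.6 = 1.08715
Highest is cycle (3) at 1.0872 (>1, arbitrage).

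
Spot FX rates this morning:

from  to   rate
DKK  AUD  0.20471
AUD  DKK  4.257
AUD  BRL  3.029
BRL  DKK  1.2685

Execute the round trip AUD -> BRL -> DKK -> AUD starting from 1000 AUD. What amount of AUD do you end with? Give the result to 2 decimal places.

1000 AUD × 3.029 = 3029 BRL
3029 BRL × 1.2685 = 3842.2865 DKK
3842.2865 DKK × 0.20471 = 786.554469415 AUD

786.55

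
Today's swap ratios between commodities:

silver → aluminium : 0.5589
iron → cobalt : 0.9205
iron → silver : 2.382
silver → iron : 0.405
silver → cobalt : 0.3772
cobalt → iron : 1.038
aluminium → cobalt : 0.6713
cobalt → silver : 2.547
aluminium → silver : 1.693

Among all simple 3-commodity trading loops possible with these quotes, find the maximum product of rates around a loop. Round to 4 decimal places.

0.9556

aluminium→cobalt→silver→aluminium: 0.6713 × 2.547 × 0.5589 = 0.95561
cobalt→silver→iron→cobalt: 2.547 × 0.405 × 0.9205 = 0.94953
cobalt→iron→silver→cobalt: 1.038 × 2.382 × 0.3772 = 0.93263
Maximum is aluminium→cobalt→silver→aluminium at 0.9556; no arbitrage — every cycle loses value.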